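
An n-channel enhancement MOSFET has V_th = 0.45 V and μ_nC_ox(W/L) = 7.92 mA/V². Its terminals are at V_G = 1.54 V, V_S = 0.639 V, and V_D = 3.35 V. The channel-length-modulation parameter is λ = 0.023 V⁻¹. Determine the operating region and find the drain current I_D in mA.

Saturation; I_D = 0.856 mA

V_GS = V_G − V_S = 1.54 − 0.639 = 0.901 V; V_DS = V_D − V_S = 3.35 − 0.639 = 2.71 V.
V_ov = V_GS − V_th = 0.901 − 0.45 = 0.451 V.
Since V_DS = 2.71 V ≥ V_ov = 0.451 V, the device is in saturation.
I_D = ½ k_n V_ov² (1 + λ V_DS) = 0.5 × 7.92 × 0.451² × (1 + 0.023 × 2.71) = 0.856 mA.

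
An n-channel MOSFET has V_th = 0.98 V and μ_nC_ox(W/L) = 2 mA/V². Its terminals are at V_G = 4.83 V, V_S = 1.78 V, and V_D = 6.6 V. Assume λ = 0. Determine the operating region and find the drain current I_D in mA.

V_GS = V_G − V_S = 4.83 − 1.78 = 3.05 V; V_DS = V_D − V_S = 6.6 − 1.78 = 4.82 V.
V_ov = V_GS − V_th = 3.05 − 0.98 = 2.07 V.
Since V_DS = 4.82 V ≥ V_ov = 2.07 V, the device is in saturation.
I_D = ½ k_n V_ov² = 0.5 × 2 × 2.07² = 4.28 mA.

Saturation; I_D = 4.28 mA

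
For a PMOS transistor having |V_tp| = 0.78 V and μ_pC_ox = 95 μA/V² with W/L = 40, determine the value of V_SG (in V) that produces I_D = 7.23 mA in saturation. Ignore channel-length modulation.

V_SG = 2.73 V

k_p = μ_pC_ox · (W/L) = 3.8 mA/V².
In saturation I_D = ½ k_p (V_SG − |V_tp|)², so V_SG − |V_tp| = √(2 I_D / k_p) = √(2 × 7.23 / 3.8) = 1.95 V.
V_SG = 0.78 + 1.95 = 2.73 V.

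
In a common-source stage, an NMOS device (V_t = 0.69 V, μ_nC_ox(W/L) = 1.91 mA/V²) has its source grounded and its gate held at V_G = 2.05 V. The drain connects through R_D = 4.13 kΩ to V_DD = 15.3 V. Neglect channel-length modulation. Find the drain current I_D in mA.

I_D = 1.77 mA

V_GS = V_G = 2.05 V, so V_ov = 2.05 − 0.69 = 1.36 V.
Assume saturation: I_D = ½ k_n V_ov² = 0.5 × 1.91 × 1.36² = 1.77 mA, giving V_DS = V_DD − I_D R_D = 15.3 − 1.77 × 4.13 = 8 V.
V_DS = 8 V ≥ V_ov = 1.36 V, confirming saturation.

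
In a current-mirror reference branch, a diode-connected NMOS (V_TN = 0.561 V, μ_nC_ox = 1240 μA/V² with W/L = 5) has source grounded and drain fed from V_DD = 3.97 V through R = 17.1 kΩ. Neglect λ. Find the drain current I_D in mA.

I_D = 0.185 mA

With gate tied to drain, V_GS = V_DS ≥ V_GS − V_TN, so the device is in saturation.
k_n = μ_nC_ox · (W/L) = 6.2 mA/V².
KCL at the drain: ½ k_n (V_GS − V_TN)² = (V_DD − V_GS)/R.
Let x = V_GS − 0.561. Then 53 x² + x − 3.409 = 0, giving x = 0.244 V (positive root), so V_GS = 0.805 V.
I_D = (V_DD − V_GS)/R = (3.97 − 0.805) / 17.1 = 0.185 mA.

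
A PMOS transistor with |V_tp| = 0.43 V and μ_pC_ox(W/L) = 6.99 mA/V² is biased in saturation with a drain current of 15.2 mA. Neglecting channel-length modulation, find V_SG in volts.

In saturation I_D = ½ k_p (V_SG − |V_tp|)², so V_SG − |V_tp| = √(2 I_D / k_p) = √(2 × 15.2 / 6.99) = 2.09 V.
V_SG = 0.43 + 2.09 = 2.52 V.

V_SG = 2.52 V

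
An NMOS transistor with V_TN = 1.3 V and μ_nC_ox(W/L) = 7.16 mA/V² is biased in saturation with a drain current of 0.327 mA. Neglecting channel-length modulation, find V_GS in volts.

V_GS = 1.60 V

In saturation I_D = ½ k_n (V_GS − V_TN)², so V_GS − V_TN = √(2 I_D / k_n) = √(2 × 0.327 / 7.16) = 0.302 V.
V_GS = 1.3 + 0.302 = 1.6 V.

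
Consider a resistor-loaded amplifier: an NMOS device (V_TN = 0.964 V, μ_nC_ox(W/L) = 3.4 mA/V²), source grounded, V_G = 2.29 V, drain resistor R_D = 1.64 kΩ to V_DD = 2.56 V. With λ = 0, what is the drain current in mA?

V_GS = V_G = 2.29 V, so V_ov = 2.29 − 0.964 = 1.33 V.
Assume saturation: I_D = ½ k_n V_ov² = 0.5 × 3.4 × 1.33² = 2.99 mA, giving V_DS = V_DD − I_D R_D = 2.56 − 2.99 × 1.64 = -2.34 V.
But -2.34 V < V_ov = 1.33 V, so the device is actually in triode.
In triode I_D = k_n[V_ov V_DS − ½ V_DS²] and I_D = (V_DD − V_DS)/R_D. Equating: 2.79 V_DS² − 8.394 V_DS + 2.56 = 0, giving V_DS = 0.344 V (the root below V_ov).
I_D = (2.56 − 0.344) / 1.64 = 1.35 mA.

I_D = 1.35 mA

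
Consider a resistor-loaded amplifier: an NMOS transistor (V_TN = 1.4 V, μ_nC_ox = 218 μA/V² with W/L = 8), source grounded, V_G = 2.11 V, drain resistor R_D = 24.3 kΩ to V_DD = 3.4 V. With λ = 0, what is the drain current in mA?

V_GS = V_G = 2.11 V, so V_ov = 2.11 − 1.4 = 0.71 V.
k_n = μ_nC_ox · (W/L) = 1.744 mA/V².
Assume saturation: I_D = ½ k_n V_ov² = 0.5 × 1.744 × 0.71² = 0.44 mA, giving V_DS = V_DD − I_D R_D = 3.4 − 0.44 × 24.3 = -7.28 V.
But -7.28 V < V_ov = 0.71 V, so the device is actually in triode.
In triode I_D = k_n[V_ov V_DS − ½ V_DS²] and I_D = (V_DD − V_DS)/R_D. Equating: 21.2 V_DS² − 31.09 V_DS + 3.4 = 0, giving V_DS = 0.119 V (the root below V_ov).
I_D = (3.4 − 0.119) / 24.3 = 0.135 mA.

I_D = 0.135 mA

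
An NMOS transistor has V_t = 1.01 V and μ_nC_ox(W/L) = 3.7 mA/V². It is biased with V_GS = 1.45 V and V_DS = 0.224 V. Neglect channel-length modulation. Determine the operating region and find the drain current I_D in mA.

V_ov = V_GS − V_t = 1.45 − 1.01 = 0.44 V.
Since V_DS = 0.224 V < V_ov = 0.44 V, the device is in the triode region.
I_D = k_n [V_ov · V_DS − ½ V_DS²] = 3.7 × [0.44 × 0.224 − 0.5 × 0.224²] = 0.272 mA.

Triode; I_D = 0.272 mA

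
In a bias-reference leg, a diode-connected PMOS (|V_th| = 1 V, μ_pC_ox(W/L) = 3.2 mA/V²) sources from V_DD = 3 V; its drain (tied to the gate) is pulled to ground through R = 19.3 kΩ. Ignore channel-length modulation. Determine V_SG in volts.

With gate tied to drain, V_SG = V_SD ≥ V_SG − |V_th|, so the device is in saturation.
KCL at the drain: ½ k_p (V_SG − |V_th|)² = (V_DD − V_SG)/R.
Let x = V_SG − 1. Then 30.9 x² + x − 2 = 0, giving x = 0.239 V (positive root), so V_SG = 1.24 V.
I_D = (V_DD − V_SG)/R = (3 − 1.24) / 19.3 = 0.0913 mA.

V_SG = 1.24 V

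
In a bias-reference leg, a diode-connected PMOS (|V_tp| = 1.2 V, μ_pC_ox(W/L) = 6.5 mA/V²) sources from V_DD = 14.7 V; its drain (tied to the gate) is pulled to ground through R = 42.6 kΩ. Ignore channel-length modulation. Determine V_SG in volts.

V_SG = 1.51 V

With gate tied to drain, V_SG = V_SD ≥ V_SG − |V_tp|, so the device is in saturation.
KCL at the drain: ½ k_p (V_SG − |V_tp|)² = (V_DD − V_SG)/R.
Let x = V_SG − 1.2. Then 138 x² + x − 13.5 = 0, giving x = 0.309 V (positive root), so V_SG = 1.51 V.
I_D = (V_DD − V_SG)/R = (14.7 − 1.51) / 42.6 = 0.31 mA.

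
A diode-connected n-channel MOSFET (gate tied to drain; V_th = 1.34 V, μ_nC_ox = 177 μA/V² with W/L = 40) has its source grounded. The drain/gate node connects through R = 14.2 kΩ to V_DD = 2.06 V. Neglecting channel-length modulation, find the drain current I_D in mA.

I_D = 0.0429 mA

With gate tied to drain, V_GS = V_DS ≥ V_GS − V_th, so the device is in saturation.
k_n = μ_nC_ox · (W/L) = 7.08 mA/V².
KCL at the drain: ½ k_n (V_GS − V_th)² = (V_DD − V_GS)/R.
Let x = V_GS − 1.34. Then 50.3 x² + x − 0.72 = 0, giving x = 0.11 V (positive root), so V_GS = 1.45 V.
I_D = (V_DD − V_GS)/R = (2.06 − 1.45) / 14.2 = 0.0429 mA.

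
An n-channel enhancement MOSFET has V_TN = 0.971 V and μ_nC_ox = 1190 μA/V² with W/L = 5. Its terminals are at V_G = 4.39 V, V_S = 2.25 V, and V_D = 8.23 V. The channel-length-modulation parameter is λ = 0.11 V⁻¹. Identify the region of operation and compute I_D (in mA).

Saturation; I_D = 6.74 mA

V_GS = V_G − V_S = 4.39 − 2.25 = 2.14 V; V_DS = V_D − V_S = 8.23 − 2.25 = 5.98 V.
k_n = μ_nC_ox · (W/L) = 5.95 mA/V².
V_ov = V_GS − V_TN = 2.14 − 0.971 = 1.17 V.
Since V_DS = 5.98 V ≥ V_ov = 1.17 V, the device is in saturation.
I_D = ½ k_n V_ov² (1 + λ V_DS) = 0.5 × 5.95 × 1.17² × (1 + 0.11 × 5.98) = 6.74 mA.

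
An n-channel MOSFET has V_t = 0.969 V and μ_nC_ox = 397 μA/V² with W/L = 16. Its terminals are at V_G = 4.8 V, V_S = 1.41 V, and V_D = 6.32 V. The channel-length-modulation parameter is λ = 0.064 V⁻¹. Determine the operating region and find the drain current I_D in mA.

V_GS = V_G − V_S = 4.8 − 1.41 = 3.39 V; V_DS = V_D − V_S = 6.32 − 1.41 = 4.91 V.
k_n = μ_nC_ox · (W/L) = 6.352 mA/V².
V_ov = V_GS − V_t = 3.39 − 0.969 = 2.42 V.
Since V_DS = 4.91 V ≥ V_ov = 2.42 V, the device is in saturation.
I_D = ½ k_n V_ov² (1 + λ V_DS) = 0.5 × 6.352 × 2.42² × (1 + 0.064 × 4.91) = 24.5 mA.

Saturation; I_D = 24.5 mA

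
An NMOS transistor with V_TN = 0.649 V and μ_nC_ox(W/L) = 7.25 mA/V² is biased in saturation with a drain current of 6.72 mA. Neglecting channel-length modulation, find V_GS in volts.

V_GS = 2.01 V

In saturation I_D = ½ k_n (V_GS − V_TN)², so V_GS − V_TN = √(2 I_D / k_n) = √(2 × 6.72 / 7.25) = 1.36 V.
V_GS = 0.649 + 1.36 = 2.01 V.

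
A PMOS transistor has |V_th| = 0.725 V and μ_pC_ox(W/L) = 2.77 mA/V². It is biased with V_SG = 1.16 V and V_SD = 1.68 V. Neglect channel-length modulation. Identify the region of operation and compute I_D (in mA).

V_ov = V_SG − |V_th| = 1.16 − 0.725 = 0.435 V.
Since V_SD = 1.68 V ≥ V_ov = 0.435 V, the device is in saturation.
I_D = ½ k_p V_ov² = 0.5 × 2.77 × 0.435² = 0.262 mA.

Saturation; I_D = 0.262 mA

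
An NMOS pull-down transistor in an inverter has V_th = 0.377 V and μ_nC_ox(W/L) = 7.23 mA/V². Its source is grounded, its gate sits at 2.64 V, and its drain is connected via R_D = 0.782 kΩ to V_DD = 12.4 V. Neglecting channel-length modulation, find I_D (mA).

V_GS = V_G = 2.64 V, so V_ov = 2.64 − 0.377 = 2.26 V.
Assume saturation: I_D = ½ k_n V_ov² = 0.5 × 7.23 × 2.26² = 18.5 mA, giving V_DS = V_DD − I_D R_D = 12.4 − 18.5 × 0.782 = -2.08 V.
But -2.08 V < V_ov = 2.26 V, so the device is actually in triode.
In triode I_D = k_n[V_ov V_DS − ½ V_DS²] and I_D = (V_DD − V_DS)/R_D. Equating: 2.83 V_DS² − 13.79 V_DS + 12.4 = 0, giving V_DS = 1.19 V (the root below V_ov).
I_D = (12.4 − 1.19) / 0.782 = 14.3 mA.

I_D = 14.3 mA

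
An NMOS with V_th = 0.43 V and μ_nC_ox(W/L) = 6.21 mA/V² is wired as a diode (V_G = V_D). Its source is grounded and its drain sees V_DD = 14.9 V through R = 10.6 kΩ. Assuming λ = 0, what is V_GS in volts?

V_GS = 1.08 V

With gate tied to drain, V_GS = V_DS ≥ V_GS − V_th, so the device is in saturation.
KCL at the drain: ½ k_n (V_GS − V_th)² = (V_DD − V_GS)/R.
Let x = V_GS − 0.43. Then 32.9 x² + x − 14.47 = 0, giving x = 0.648 V (positive root), so V_GS = 1.08 V.
I_D = (V_DD − V_GS)/R = (14.9 − 1.08) / 10.6 = 1.3 mA.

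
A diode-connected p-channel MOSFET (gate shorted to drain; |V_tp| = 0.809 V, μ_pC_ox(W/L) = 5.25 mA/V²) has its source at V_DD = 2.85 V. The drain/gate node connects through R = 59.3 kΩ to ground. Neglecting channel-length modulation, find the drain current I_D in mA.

I_D = 0.0325 mA

With gate tied to drain, V_SG = V_SD ≥ V_SG − |V_tp|, so the device is in saturation.
KCL at the drain: ½ k_p (V_SG − |V_tp|)² = (V_DD − V_SG)/R.
Let x = V_SG − 0.809. Then 156 x² + x − 2.041 = 0, giving x = 0.111 V (positive root), so V_SG = 0.92 V.
I_D = (V_DD − V_SG)/R = (2.85 − 0.92) / 59.3 = 0.0325 mA.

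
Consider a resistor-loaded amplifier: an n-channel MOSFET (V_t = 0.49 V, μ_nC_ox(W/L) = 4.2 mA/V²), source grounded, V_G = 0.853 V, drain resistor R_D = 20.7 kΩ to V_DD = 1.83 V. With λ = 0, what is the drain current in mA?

I_D = 0.0854 mA

V_GS = V_G = 0.853 V, so V_ov = 0.853 − 0.49 = 0.363 V.
Assume saturation: I_D = ½ k_n V_ov² = 0.5 × 4.2 × 0.363² = 0.277 mA, giving V_DS = V_DD − I_D R_D = 1.83 − 0.277 × 20.7 = -3.9 V.
But -3.9 V < V_ov = 0.363 V, so the device is actually in triode.
In triode I_D = k_n[V_ov V_DS − ½ V_DS²] and I_D = (V_DD − V_DS)/R_D. Equating: 43.5 V_DS² − 32.56 V_DS + 1.83 = 0, giving V_DS = 0.0612 V (the root below V_ov).
I_D = (1.83 − 0.0612) / 20.7 = 0.0854 mA.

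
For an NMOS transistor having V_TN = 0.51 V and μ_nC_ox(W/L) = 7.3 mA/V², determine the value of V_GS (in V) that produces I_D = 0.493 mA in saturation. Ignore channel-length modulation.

In saturation I_D = ½ k_n (V_GS − V_TN)², so V_GS − V_TN = √(2 I_D / k_n) = √(2 × 0.493 / 7.3) = 0.368 V.
V_GS = 0.51 + 0.368 = 0.878 V.

V_GS = 0.878 V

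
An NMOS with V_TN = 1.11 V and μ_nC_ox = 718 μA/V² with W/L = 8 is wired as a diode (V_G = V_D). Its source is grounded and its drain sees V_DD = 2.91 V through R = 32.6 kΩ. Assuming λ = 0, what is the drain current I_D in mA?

I_D = 0.0511 mA

With gate tied to drain, V_GS = V_DS ≥ V_GS − V_TN, so the device is in saturation.
k_n = μ_nC_ox · (W/L) = 5.744 mA/V².
KCL at the drain: ½ k_n (V_GS − V_TN)² = (V_DD − V_GS)/R.
Let x = V_GS − 1.11. Then 93.6 x² + x − 1.8 = 0, giving x = 0.133 V (positive root), so V_GS = 1.24 V.
I_D = (V_DD − V_GS)/R = (2.91 − 1.24) / 32.6 = 0.0511 mA.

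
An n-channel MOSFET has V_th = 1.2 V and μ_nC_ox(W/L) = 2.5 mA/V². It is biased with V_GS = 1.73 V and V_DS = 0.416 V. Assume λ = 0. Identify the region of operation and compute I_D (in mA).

Triode; I_D = 0.335 mA

V_ov = V_GS − V_th = 1.73 − 1.2 = 0.53 V.
Since V_DS = 0.416 V < V_ov = 0.53 V, the device is in the triode region.
I_D = k_n [V_ov · V_DS − ½ V_DS²] = 2.5 × [0.53 × 0.416 − 0.5 × 0.416²] = 0.335 mA.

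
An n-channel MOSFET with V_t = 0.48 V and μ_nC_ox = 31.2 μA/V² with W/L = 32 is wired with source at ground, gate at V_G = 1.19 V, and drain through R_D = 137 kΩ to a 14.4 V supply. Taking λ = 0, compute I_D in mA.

V_GS = V_G = 1.19 V, so V_ov = 1.19 − 0.48 = 0.71 V.
k_n = μ_nC_ox · (W/L) = 0.9984 mA/V².
Assume saturation: I_D = ½ k_n V_ov² = 0.5 × 0.9984 × 0.71² = 0.252 mA, giving V_DS = V_DD − I_D R_D = 14.4 − 0.252 × 137 = -20.1 V.
But -20.1 V < V_ov = 0.71 V, so the device is actually in triode.
In triode I_D = k_n[V_ov V_DS − ½ V_DS²] and I_D = (V_DD − V_DS)/R_D. Equating: 68.4 V_DS² − 98.11 V_DS + 14.4 = 0, giving V_DS = 0.166 V (the root below V_ov).
I_D = (14.4 − 0.166) / 137 = 0.104 mA.

I_D = 0.104 mA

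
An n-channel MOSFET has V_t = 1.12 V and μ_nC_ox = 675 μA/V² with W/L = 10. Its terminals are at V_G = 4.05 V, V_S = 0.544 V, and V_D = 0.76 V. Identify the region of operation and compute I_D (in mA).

Triode; I_D = 3.32 mA

V_GS = V_G − V_S = 4.05 − 0.544 = 3.51 V; V_DS = V_D − V_S = 0.76 − 0.544 = 0.216 V.
k_n = μ_nC_ox · (W/L) = 6.75 mA/V².
V_ov = V_GS − V_t = 3.51 − 1.12 = 2.39 V.
Since V_DS = 0.216 V < V_ov = 2.39 V, the device is in the triode region.
I_D = k_n [V_ov · V_DS − ½ V_DS²] = 6.75 × [2.39 × 0.216 − 0.5 × 0.216²] = 3.32 mA.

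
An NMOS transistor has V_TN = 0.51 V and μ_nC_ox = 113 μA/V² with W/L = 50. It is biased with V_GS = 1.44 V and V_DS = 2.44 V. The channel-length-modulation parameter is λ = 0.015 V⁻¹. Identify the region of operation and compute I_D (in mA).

Saturation; I_D = 2.53 mA

k_n = μ_nC_ox · (W/L) = 5.65 mA/V².
V_ov = V_GS − V_TN = 1.44 − 0.51 = 0.93 V.
Since V_DS = 2.44 V ≥ V_ov = 0.93 V, the device is in saturation.
I_D = ½ k_n V_ov² (1 + λ V_DS) = 0.5 × 5.65 × 0.93² × (1 + 0.015 × 2.44) = 2.53 mA.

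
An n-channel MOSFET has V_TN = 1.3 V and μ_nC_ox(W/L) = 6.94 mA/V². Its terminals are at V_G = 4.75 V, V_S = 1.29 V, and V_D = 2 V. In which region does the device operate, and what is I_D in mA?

V_GS = V_G − V_S = 4.75 − 1.29 = 3.46 V; V_DS = V_D − V_S = 2 − 1.29 = 0.71 V.
V_ov = V_GS − V_TN = 3.46 − 1.3 = 2.16 V.
Since V_DS = 0.71 V < V_ov = 2.16 V, the device is in the triode region.
I_D = k_n [V_ov · V_DS − ½ V_DS²] = 6.94 × [2.16 × 0.71 − 0.5 × 0.71²] = 8.89 mA.

Triode; I_D = 8.89 mA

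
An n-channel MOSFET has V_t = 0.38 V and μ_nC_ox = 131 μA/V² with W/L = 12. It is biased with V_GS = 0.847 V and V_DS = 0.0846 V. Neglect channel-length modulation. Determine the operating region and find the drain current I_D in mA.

Triode; I_D = 0.0565 mA

k_n = μ_nC_ox · (W/L) = 1.572 mA/V².
V_ov = V_GS − V_t = 0.847 − 0.38 = 0.467 V.
Since V_DS = 0.0846 V < V_ov = 0.467 V, the device is in the triode region.
I_D = k_n [V_ov · V_DS − ½ V_DS²] = 1.572 × [0.467 × 0.0846 − 0.5 × 0.0846²] = 0.0565 mA.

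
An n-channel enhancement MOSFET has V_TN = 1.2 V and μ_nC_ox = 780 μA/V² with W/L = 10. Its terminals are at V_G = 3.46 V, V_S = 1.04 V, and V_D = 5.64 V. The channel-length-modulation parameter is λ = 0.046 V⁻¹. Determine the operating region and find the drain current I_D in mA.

V_GS = V_G − V_S = 3.46 − 1.04 = 2.42 V; V_DS = V_D − V_S = 5.64 − 1.04 = 4.6 V.
k_n = μ_nC_ox · (W/L) = 7.8 mA/V².
V_ov = V_GS − V_TN = 2.42 − 1.2 = 1.22 V.
Since V_DS = 4.6 V ≥ V_ov = 1.22 V, the device is in saturation.
I_D = ½ k_n V_ov² (1 + λ V_DS) = 0.5 × 7.8 × 1.22² × (1 + 0.046 × 4.6) = 7.03 mA.

Saturation; I_D = 7.03 mA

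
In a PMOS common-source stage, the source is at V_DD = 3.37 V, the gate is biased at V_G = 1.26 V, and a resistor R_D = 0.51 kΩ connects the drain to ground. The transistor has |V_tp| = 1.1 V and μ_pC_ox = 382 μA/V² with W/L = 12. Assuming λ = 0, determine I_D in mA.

V_SG = V_DD − V_G = 3.37 − 1.26 = 2.11 V, so V_ov = 2.11 − 1.1 = 1.01 V.
k_p = μ_pC_ox · (W/L) = 4.584 mA/V².
Assume saturation: I_D = ½ k_p V_ov² = 0.5 × 4.584 × 1.01² = 2.34 mA, giving V_SD = V_DD − I_D R_D = 3.37 − 2.34 × 0.51 = 2.18 V.
V_SD = 2.18 V ≥ V_ov = 1.01 V, confirming saturation.

I_D = 2.34 mA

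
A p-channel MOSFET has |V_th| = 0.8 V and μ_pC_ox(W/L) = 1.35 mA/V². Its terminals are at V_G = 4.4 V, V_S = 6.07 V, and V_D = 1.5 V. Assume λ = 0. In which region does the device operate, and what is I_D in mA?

V_SG = V_S − V_G = 6.07 − 4.4 = 1.67 V; V_SD = V_S − V_D = 6.07 − 1.5 = 4.57 V.
V_ov = V_SG − |V_th| = 1.67 − 0.8 = 0.87 V.
Since V_SD = 4.57 V ≥ V_ov = 0.87 V, the device is in saturation.
I_D = ½ k_p V_ov² = 0.5 × 1.35 × 0.87² = 0.511 mA.

Saturation; I_D = 0.511 mA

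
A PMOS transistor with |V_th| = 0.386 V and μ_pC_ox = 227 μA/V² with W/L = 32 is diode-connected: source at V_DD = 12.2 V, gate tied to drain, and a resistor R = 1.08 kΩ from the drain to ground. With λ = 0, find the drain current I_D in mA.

I_D = 9.45 mA

With gate tied to drain, V_SG = V_SD ≥ V_SG − |V_th|, so the device is in saturation.
k_p = μ_pC_ox · (W/L) = 7.264 mA/V².
KCL at the drain: ½ k_p (V_SG − |V_th|)² = (V_DD − V_SG)/R.
Let x = V_SG − 0.386. Then 3.92 x² + x − 11.81 = 0, giving x = 1.61 V (positive root), so V_SG = 2 V.
I_D = (V_DD − V_SG)/R = (12.2 − 2) / 1.08 = 9.45 mA.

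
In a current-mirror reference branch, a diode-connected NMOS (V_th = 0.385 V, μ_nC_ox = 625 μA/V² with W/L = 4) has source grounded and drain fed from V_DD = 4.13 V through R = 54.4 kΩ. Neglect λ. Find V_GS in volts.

V_GS = 0.612 V

With gate tied to drain, V_GS = V_DS ≥ V_GS − V_th, so the device is in saturation.
k_n = μ_nC_ox · (W/L) = 2.5 mA/V².
KCL at the drain: ½ k_n (V_GS − V_th)² = (V_DD − V_GS)/R.
Let x = V_GS − 0.385. Then 68 x² + x − 3.745 = 0, giving x = 0.227 V (positive root), so V_GS = 0.612 V.
I_D = (V_DD − V_GS)/R = (4.13 − 0.612) / 54.4 = 0.0647 mA.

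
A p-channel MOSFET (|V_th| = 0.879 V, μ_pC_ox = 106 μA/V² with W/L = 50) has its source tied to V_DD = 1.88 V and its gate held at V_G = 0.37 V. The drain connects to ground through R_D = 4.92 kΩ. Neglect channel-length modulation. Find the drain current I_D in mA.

I_D = 0.358 mA

V_SG = V_DD − V_G = 1.88 − 0.37 = 1.51 V, so V_ov = 1.51 − 0.879 = 0.631 V.
k_p = μ_pC_ox · (W/L) = 5.3 mA/V².
Assume saturation: I_D = ½ k_p V_ov² = 0.5 × 5.3 × 0.631² = 1.06 mA, giving V_SD = V_DD − I_D R_D = 1.88 − 1.06 × 4.92 = -3.31 V.
But -3.31 V < V_ov = 0.631 V, so the device is actually in triode.
In triode I_D = k_p[V_ov V_SD − ½ V_SD²] and I_D = (V_DD − V_SD)/R_D. Equating: 13 V_SD² − 17.45 V_SD + 1.88 = 0, giving V_SD = 0.118 V (the root below V_ov).
I_D = (1.88 − 0.118) / 4.92 = 0.358 mA.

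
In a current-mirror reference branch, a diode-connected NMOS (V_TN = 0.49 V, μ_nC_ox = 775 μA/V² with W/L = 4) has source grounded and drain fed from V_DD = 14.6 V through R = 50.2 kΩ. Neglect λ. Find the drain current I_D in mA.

I_D = 0.273 mA

With gate tied to drain, V_GS = V_DS ≥ V_GS − V_TN, so the device is in saturation.
k_n = μ_nC_ox · (W/L) = 3.1 mA/V².
KCL at the drain: ½ k_n (V_GS − V_TN)² = (V_DD − V_GS)/R.
Let x = V_GS − 0.49. Then 77.8 x² + x − 14.11 = 0, giving x = 0.419 V (positive root), so V_GS = 0.909 V.
I_D = (V_DD − V_GS)/R = (14.6 − 0.909) / 50.2 = 0.273 mA.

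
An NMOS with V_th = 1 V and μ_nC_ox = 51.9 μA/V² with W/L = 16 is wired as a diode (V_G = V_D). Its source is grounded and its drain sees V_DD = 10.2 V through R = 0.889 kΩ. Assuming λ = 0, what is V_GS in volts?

V_GS = 4.82 V

With gate tied to drain, V_GS = V_DS ≥ V_GS − V_th, so the device is in saturation.
k_n = μ_nC_ox · (W/L) = 0.8304 mA/V².
KCL at the drain: ½ k_n (V_GS − V_th)² = (V_DD − V_GS)/R.
Let x = V_GS − 1. Then 0.369 x² + x − 9.2 = 0, giving x = 3.82 V (positive root), so V_GS = 4.82 V.
I_D = (V_DD − V_GS)/R = (10.2 − 4.82) / 0.889 = 6.05 mA.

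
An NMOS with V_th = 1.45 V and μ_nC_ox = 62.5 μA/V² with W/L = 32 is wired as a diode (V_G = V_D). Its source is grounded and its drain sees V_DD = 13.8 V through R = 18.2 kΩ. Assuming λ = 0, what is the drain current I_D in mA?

With gate tied to drain, V_GS = V_DS ≥ V_GS − V_th, so the device is in saturation.
k_n = μ_nC_ox · (W/L) = 2 mA/V².
KCL at the drain: ½ k_n (V_GS − V_th)² = (V_DD − V_GS)/R.
Let x = V_GS − 1.45. Then 18.2 x² + x − 12.35 = 0, giving x = 0.797 V (positive root), so V_GS = 2.25 V.
I_D = (V_DD − V_GS)/R = (13.8 − 2.25) / 18.2 = 0.635 mA.

I_D = 0.635 mA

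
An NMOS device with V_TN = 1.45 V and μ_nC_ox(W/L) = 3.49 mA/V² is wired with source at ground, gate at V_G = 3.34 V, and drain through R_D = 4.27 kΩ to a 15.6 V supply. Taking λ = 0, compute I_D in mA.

I_D = 3.50 mA

V_GS = V_G = 3.34 V, so V_ov = 3.34 − 1.45 = 1.89 V.
Assume saturation: I_D = ½ k_n V_ov² = 0.5 × 3.49 × 1.89² = 6.23 mA, giving V_DS = V_DD − I_D R_D = 15.6 − 6.23 × 4.27 = -11 V.
But -11 V < V_ov = 1.89 V, so the device is actually in triode.
In triode I_D = k_n[V_ov V_DS − ½ V_DS²] and I_D = (V_DD − V_DS)/R_D. Equating: 7.45 V_DS² − 29.17 V_DS + 15.6 = 0, giving V_DS = 0.639 V (the root below V_ov).
I_D = (15.6 − 0.639) / 4.27 = 3.5 mA.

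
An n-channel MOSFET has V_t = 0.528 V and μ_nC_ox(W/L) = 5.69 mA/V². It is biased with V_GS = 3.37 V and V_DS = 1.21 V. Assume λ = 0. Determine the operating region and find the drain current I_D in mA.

V_ov = V_GS − V_t = 3.37 − 0.528 = 2.84 V.
Since V_DS = 1.21 V < V_ov = 2.84 V, the device is in the triode region.
I_D = k_n [V_ov · V_DS − ½ V_DS²] = 5.69 × [2.84 × 1.21 − 0.5 × 1.21²] = 15.4 mA.

Triode; I_D = 15.4 mA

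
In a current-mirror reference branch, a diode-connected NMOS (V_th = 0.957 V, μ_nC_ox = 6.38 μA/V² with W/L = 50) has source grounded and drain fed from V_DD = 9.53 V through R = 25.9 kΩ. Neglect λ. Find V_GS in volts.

V_GS = 2.28 V

With gate tied to drain, V_GS = V_DS ≥ V_GS − V_th, so the device is in saturation.
k_n = μ_nC_ox · (W/L) = 0.319 mA/V².
KCL at the drain: ½ k_n (V_GS − V_th)² = (V_DD − V_GS)/R.
Let x = V_GS − 0.957. Then 4.13 x² + x − 8.573 = 0, giving x = 1.32 V (positive root), so V_GS = 2.28 V.
I_D = (V_DD − V_GS)/R = (9.53 − 2.28) / 25.9 = 0.28 mA.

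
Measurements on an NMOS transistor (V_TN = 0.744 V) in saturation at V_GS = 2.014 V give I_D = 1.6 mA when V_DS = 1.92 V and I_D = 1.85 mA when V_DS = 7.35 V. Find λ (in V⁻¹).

With V_GS fixed, I_D ∝ (1 + λ V_DS) in saturation, so I_D2/I_D1 = (1 + λ V_DS2)/(1 + λ V_DS1).
1.85/1.6 = 1.156 = (1 + 7.35 λ)/(1 + 1.92 λ).
Solving: λ (I_D1 V_DS2 − I_D2 V_DS1) = I_D2 − I_D1, so λ = (1.85 − 1.6) / (1.6 × 7.35 − 1.85 × 1.92) = 0.25 / 8.21 = 0.0305 V⁻¹.

λ = 0.0305 V⁻¹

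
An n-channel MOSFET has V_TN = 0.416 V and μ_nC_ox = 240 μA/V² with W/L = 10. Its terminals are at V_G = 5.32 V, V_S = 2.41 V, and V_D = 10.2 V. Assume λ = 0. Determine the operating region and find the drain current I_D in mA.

V_GS = V_G − V_S = 5.32 − 2.41 = 2.91 V; V_DS = V_D − V_S = 10.2 − 2.41 = 7.79 V.
k_n = μ_nC_ox · (W/L) = 2.4 mA/V².
V_ov = V_GS − V_TN = 2.91 − 0.416 = 2.49 V.
Since V_DS = 7.79 V ≥ V_ov = 2.49 V, the device is in saturation.
I_D = ½ k_n V_ov² = 0.5 × 2.4 × 2.49² = 7.46 mA.

Saturation; I_D = 7.46 mA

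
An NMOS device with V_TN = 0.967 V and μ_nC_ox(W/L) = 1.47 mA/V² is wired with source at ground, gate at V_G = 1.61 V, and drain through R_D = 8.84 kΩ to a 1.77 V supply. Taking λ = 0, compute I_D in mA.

I_D = 0.175 mA

V_GS = V_G = 1.61 V, so V_ov = 1.61 − 0.967 = 0.643 V.
Assume saturation: I_D = ½ k_n V_ov² = 0.5 × 1.47 × 0.643² = 0.304 mA, giving V_DS = V_DD − I_D R_D = 1.77 − 0.304 × 8.84 = -0.916 V.
But -0.916 V < V_ov = 0.643 V, so the device is actually in triode.
In triode I_D = k_n[V_ov V_DS − ½ V_DS²] and I_D = (V_DD − V_DS)/R_D. Equating: 6.5 V_DS² − 9.356 V_DS + 1.77 = 0, giving V_DS = 0.224 V (the root below V_ov).
I_D = (1.77 − 0.224) / 8.84 = 0.175 mA.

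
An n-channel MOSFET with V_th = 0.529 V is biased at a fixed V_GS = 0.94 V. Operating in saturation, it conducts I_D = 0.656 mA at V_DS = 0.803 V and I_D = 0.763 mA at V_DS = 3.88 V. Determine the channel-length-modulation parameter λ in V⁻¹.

With V_GS fixed, I_D ∝ (1 + λ V_DS) in saturation, so I_D2/I_D1 = (1 + λ V_DS2)/(1 + λ V_DS1).
0.763/0.656 = 1.163 = (1 + 3.88 λ)/(1 + 0.803 λ).
Solving: λ (I_D1 V_DS2 − I_D2 V_DS1) = I_D2 − I_D1, so λ = (0.763 − 0.656) / (0.656 × 3.88 − 0.763 × 0.803) = 0.107 / 1.93 = 0.0554 V⁻¹.

λ = 0.0554 V⁻¹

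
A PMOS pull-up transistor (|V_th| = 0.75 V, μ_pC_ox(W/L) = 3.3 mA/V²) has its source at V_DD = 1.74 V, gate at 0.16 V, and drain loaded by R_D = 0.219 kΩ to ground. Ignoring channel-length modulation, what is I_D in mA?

V_SG = V_DD − V_G = 1.74 − 0.16 = 1.58 V, so V_ov = 1.58 − 0.75 = 0.83 V.
Assume saturation: I_D = ½ k_p V_ov² = 0.5 × 3.3 × 0.83² = 1.14 mA, giving V_SD = V_DD − I_D R_D = 1.74 − 1.14 × 0.219 = 1.49 V.
V_SD = 1.49 V ≥ V_ov = 0.83 V, confirming saturation.

I_D = 1.14 mA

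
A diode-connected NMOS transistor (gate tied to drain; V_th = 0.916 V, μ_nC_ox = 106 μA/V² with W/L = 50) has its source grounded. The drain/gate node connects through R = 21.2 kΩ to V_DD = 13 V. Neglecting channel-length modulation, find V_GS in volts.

With gate tied to drain, V_GS = V_DS ≥ V_GS − V_th, so the device is in saturation.
k_n = μ_nC_ox · (W/L) = 5.3 mA/V².
KCL at the drain: ½ k_n (V_GS − V_th)² = (V_DD − V_GS)/R.
Let x = V_GS − 0.916. Then 56.2 x² + x − 12.08 = 0, giving x = 0.455 V (positive root), so V_GS = 1.37 V.
I_D = (V_DD − V_GS)/R = (13 − 1.37) / 21.2 = 0.549 mA.

V_GS = 1.37 V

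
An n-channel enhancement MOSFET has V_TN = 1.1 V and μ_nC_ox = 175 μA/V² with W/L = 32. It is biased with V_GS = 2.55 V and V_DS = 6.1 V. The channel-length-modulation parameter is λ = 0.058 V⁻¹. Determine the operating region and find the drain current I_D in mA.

k_n = μ_nC_ox · (W/L) = 5.6 mA/V².
V_ov = V_GS − V_TN = 2.55 − 1.1 = 1.45 V.
Since V_DS = 6.1 V ≥ V_ov = 1.45 V, the device is in saturation.
I_D = ½ k_n V_ov² (1 + λ V_DS) = 0.5 × 5.6 × 1.45² × (1 + 0.058 × 6.1) = 7.97 mA.

Saturation; I_D = 7.97 mA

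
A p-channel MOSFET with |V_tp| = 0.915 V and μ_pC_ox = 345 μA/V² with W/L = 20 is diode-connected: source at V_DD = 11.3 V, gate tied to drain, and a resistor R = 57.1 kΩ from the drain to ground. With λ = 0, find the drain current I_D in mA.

With gate tied to drain, V_SG = V_SD ≥ V_SG − |V_tp|, so the device is in saturation.
k_p = μ_pC_ox · (W/L) = 6.9 mA/V².
KCL at the drain: ½ k_p (V_SG − |V_tp|)² = (V_DD − V_SG)/R.
Let x = V_SG − 0.915. Then 197 x² + x − 10.39 = 0, giving x = 0.227 V (positive root), so V_SG = 1.14 V.
I_D = (V_DD − V_SG)/R = (11.3 − 1.14) / 57.1 = 0.178 mA.

I_D = 0.178 mA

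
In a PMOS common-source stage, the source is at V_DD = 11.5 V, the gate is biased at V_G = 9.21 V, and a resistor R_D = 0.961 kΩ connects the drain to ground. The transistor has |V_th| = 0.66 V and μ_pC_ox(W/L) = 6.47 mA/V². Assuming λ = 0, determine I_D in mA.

I_D = 8.60 mA

V_SG = V_DD − V_G = 11.5 − 9.21 = 2.29 V, so V_ov = 2.29 − 0.66 = 1.63 V.
Assume saturation: I_D = ½ k_p V_ov² = 0.5 × 6.47 × 1.63² = 8.6 mA, giving V_SD = V_DD − I_D R_D = 11.5 − 8.6 × 0.961 = 3.24 V.
V_SD = 3.24 V ≥ V_ov = 1.63 V, confirming saturation.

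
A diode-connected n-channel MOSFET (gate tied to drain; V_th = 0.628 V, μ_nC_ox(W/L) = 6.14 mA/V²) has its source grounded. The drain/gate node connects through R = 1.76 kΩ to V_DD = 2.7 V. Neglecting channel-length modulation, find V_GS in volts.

With gate tied to drain, V_GS = V_DS ≥ V_GS − V_th, so the device is in saturation.
KCL at the drain: ½ k_n (V_GS − V_th)² = (V_DD − V_GS)/R.
Let x = V_GS − 0.628. Then 5.4 x² + x − 2.072 = 0, giving x = 0.534 V (positive root), so V_GS = 1.16 V.
I_D = (V_DD − V_GS)/R = (2.7 − 1.16) / 1.76 = 0.874 mA.

V_GS = 1.16 V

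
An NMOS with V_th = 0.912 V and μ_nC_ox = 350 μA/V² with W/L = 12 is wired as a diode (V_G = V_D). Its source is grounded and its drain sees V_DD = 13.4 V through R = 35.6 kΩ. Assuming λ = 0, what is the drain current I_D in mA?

I_D = 0.339 mA

With gate tied to drain, V_GS = V_DS ≥ V_GS − V_th, so the device is in saturation.
k_n = μ_nC_ox · (W/L) = 4.2 mA/V².
KCL at the drain: ½ k_n (V_GS − V_th)² = (V_DD − V_GS)/R.
Let x = V_GS − 0.912. Then 74.8 x² + x − 12.49 = 0, giving x = 0.402 V (positive root), so V_GS = 1.31 V.
I_D = (V_DD − V_GS)/R = (13.4 − 1.31) / 35.6 = 0.339 mA.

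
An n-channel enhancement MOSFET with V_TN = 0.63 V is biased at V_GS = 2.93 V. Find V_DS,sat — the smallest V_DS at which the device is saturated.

V_DS,sat = 2.30 V

The boundary between triode and saturation is V_DS = V_GS − V_TN = V_ov.
V_ov = 2.93 − 0.63 = 2.3 V.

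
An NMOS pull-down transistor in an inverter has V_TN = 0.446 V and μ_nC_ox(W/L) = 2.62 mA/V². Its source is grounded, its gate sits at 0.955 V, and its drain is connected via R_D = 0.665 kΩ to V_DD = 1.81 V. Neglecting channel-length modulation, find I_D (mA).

I_D = 0.339 mA

V_GS = V_G = 0.955 V, so V_ov = 0.955 − 0.446 = 0.509 V.
Assume saturation: I_D = ½ k_n V_ov² = 0.5 × 2.62 × 0.509² = 0.339 mA, giving V_DS = V_DD − I_D R_D = 1.81 − 0.339 × 0.665 = 1.58 V.
V_DS = 1.58 V ≥ V_ov = 0.509 V, confirming saturation.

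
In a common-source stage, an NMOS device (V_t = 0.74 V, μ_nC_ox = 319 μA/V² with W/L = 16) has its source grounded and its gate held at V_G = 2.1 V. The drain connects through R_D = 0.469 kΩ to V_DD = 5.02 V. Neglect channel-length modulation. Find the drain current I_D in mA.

I_D = 4.72 mA

V_GS = V_G = 2.1 V, so V_ov = 2.1 − 0.74 = 1.36 V.
k_n = μ_nC_ox · (W/L) = 5.104 mA/V².
Assume saturation: I_D = ½ k_n V_ov² = 0.5 × 5.104 × 1.36² = 4.72 mA, giving V_DS = V_DD − I_D R_D = 5.02 − 4.72 × 0.469 = 2.81 V.
V_DS = 2.81 V ≥ V_ov = 1.36 V, confirming saturation.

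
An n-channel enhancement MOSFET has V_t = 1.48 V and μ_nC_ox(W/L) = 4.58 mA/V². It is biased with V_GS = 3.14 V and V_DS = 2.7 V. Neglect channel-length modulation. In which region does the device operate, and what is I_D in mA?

Saturation; I_D = 6.31 mA

V_ov = V_GS − V_t = 3.14 − 1.48 = 1.66 V.
Since V_DS = 2.7 V ≥ V_ov = 1.66 V, the device is in saturation.
I_D = ½ k_n V_ov² = 0.5 × 4.58 × 1.66² = 6.31 mA.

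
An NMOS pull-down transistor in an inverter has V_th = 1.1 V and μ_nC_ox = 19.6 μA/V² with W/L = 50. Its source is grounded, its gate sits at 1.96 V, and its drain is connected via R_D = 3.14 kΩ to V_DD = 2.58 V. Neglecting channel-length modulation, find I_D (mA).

V_GS = V_G = 1.96 V, so V_ov = 1.96 − 1.1 = 0.86 V.
k_n = μ_nC_ox · (W/L) = 0.98 mA/V².
Assume saturation: I_D = ½ k_n V_ov² = 0.5 × 0.98 × 0.86² = 0.362 mA, giving V_DS = V_DD − I_D R_D = 2.58 − 0.362 × 3.14 = 1.44 V.
V_DS = 1.44 V ≥ V_ov = 0.86 V, confirming saturation.

I_D = 0.362 mA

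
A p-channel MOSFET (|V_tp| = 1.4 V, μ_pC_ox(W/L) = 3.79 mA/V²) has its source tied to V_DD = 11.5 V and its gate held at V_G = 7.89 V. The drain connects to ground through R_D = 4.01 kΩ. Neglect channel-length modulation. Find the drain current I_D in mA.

I_D = 2.78 mA

V_SG = V_DD − V_G = 11.5 − 7.89 = 3.61 V, so V_ov = 3.61 − 1.4 = 2.21 V.
Assume saturation: I_D = ½ k_p V_ov² = 0.5 × 3.79 × 2.21² = 9.26 mA, giving V_SD = V_DD − I_D R_D = 11.5 − 9.26 × 4.01 = -25.6 V.
But -25.6 V < V_ov = 2.21 V, so the device is actually in triode.
In triode I_D = k_p[V_ov V_SD − ½ V_SD²] and I_D = (V_DD − V_SD)/R_D. Equating: 7.6 V_SD² − 34.59 V_SD + 11.5 = 0, giving V_SD = 0.361 V (the root below V_ov).
I_D = (11.5 − 0.361) / 4.01 = 2.78 mA.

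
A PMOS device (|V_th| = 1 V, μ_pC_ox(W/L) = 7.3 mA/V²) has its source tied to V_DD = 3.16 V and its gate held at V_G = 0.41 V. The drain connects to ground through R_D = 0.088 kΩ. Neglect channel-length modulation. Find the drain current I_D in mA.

I_D = 11.2 mA

V_SG = V_DD − V_G = 3.16 − 0.41 = 2.75 V, so V_ov = 2.75 − 1 = 1.75 V.
Assume saturation: I_D = ½ k_p V_ov² = 0.5 × 7.3 × 1.75² = 11.2 mA, giving V_SD = V_DD − I_D R_D = 3.16 − 11.2 × 0.088 = 2.18 V.
V_SD = 2.18 V ≥ V_ov = 1.75 V, confirming saturation.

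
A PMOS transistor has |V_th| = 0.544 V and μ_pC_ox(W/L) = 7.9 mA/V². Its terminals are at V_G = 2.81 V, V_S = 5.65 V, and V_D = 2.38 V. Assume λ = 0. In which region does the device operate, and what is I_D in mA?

V_SG = V_S − V_G = 5.65 − 2.81 = 2.84 V; V_SD = V_S − V_D = 5.65 − 2.38 = 3.27 V.
V_ov = V_SG − |V_th| = 2.84 − 0.544 = 2.3 V.
Since V_SD = 3.27 V ≥ V_ov = 2.3 V, the device is in saturation.
I_D = ½ k_p V_ov² = 0.5 × 7.9 × 2.3² = 20.8 mA.

Saturation; I_D = 20.8 mA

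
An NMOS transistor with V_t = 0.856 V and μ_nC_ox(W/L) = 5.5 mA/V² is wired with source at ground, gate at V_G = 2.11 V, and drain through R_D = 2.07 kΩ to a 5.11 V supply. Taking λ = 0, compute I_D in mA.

I_D = 2.28 mA

V_GS = V_G = 2.11 V, so V_ov = 2.11 − 0.856 = 1.25 V.
Assume saturation: I_D = ½ k_n V_ov² = 0.5 × 5.5 × 1.25² = 4.32 mA, giving V_DS = V_DD − I_D R_D = 5.11 − 4.32 × 2.07 = -3.84 V.
But -3.84 V < V_ov = 1.25 V, so the device is actually in triode.
In triode I_D = k_n[V_ov V_DS − ½ V_DS²] and I_D = (V_DD − V_DS)/R_D. Equating: 5.69 V_DS² − 15.28 V_DS + 5.11 = 0, giving V_DS = 0.392 V (the root below V_ov).
I_D = (5.11 − 0.392) / 2.07 = 2.28 mA.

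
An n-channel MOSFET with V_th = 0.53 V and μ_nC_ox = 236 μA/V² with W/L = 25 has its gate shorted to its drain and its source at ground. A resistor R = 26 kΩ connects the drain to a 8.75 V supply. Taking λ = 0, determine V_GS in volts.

With gate tied to drain, V_GS = V_DS ≥ V_GS − V_th, so the device is in saturation.
k_n = μ_nC_ox · (W/L) = 5.9 mA/V².
KCL at the drain: ½ k_n (V_GS − V_th)² = (V_DD − V_GS)/R.
Let x = V_GS − 0.53. Then 76.7 x² + x − 8.22 = 0, giving x = 0.321 V (positive root), so V_GS = 0.851 V.
I_D = (V_DD − V_GS)/R = (8.75 − 0.851) / 26 = 0.304 mA.

V_GS = 0.851 V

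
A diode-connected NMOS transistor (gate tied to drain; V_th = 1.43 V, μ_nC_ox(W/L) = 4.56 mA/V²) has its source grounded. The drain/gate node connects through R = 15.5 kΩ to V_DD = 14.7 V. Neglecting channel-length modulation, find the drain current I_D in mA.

I_D = 0.817 mA

With gate tied to drain, V_GS = V_DS ≥ V_GS − V_th, so the device is in saturation.
KCL at the drain: ½ k_n (V_GS − V_th)² = (V_DD − V_GS)/R.
Let x = V_GS − 1.43. Then 35.3 x² + x − 13.27 = 0, giving x = 0.599 V (positive root), so V_GS = 2.03 V.
I_D = (V_DD − V_GS)/R = (14.7 − 2.03) / 15.5 = 0.817 mA.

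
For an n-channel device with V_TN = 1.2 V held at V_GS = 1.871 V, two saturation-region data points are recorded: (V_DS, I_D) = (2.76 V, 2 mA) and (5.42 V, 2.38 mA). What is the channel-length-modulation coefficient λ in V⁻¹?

With V_GS fixed, I_D ∝ (1 + λ V_DS) in saturation, so I_D2/I_D1 = (1 + λ V_DS2)/(1 + λ V_DS1).
2.38/2 = 1.19 = (1 + 5.42 λ)/(1 + 2.76 λ).
Solving: λ (I_D1 V_DS2 − I_D2 V_DS1) = I_D2 − I_D1, so λ = (2.38 − 2) / (2 × 5.42 − 2.38 × 2.76) = 0.38 / 4.27 = 0.089 V⁻¹.

λ = 0.0890 V⁻¹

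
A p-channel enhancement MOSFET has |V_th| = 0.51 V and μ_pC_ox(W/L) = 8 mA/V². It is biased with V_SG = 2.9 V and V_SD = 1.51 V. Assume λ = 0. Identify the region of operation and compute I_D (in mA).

Triode; I_D = 19.8 mA

V_ov = V_SG − |V_th| = 2.9 − 0.51 = 2.39 V.
Since V_SD = 1.51 V < V_ov = 2.39 V, the device is in the triode region.
I_D = k_p [V_ov · V_SD − ½ V_SD²] = 8 × [2.39 × 1.51 − 0.5 × 1.51²] = 19.8 mA.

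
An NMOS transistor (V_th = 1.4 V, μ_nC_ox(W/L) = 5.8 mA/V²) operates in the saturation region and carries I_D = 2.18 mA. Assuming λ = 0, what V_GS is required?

V_GS = 2.27 V

In saturation I_D = ½ k_n (V_GS − V_th)², so V_GS − V_th = √(2 I_D / k_n) = √(2 × 2.18 / 5.8) = 0.867 V.
V_GS = 1.4 + 0.867 = 2.27 V.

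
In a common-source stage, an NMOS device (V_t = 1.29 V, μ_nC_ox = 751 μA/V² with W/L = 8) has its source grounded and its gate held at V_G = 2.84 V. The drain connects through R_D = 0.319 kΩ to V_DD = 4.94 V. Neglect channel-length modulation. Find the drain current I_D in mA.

I_D = 7.22 mA

V_GS = V_G = 2.84 V, so V_ov = 2.84 − 1.29 = 1.55 V.
k_n = μ_nC_ox · (W/L) = 6.008 mA/V².
Assume saturation: I_D = ½ k_n V_ov² = 0.5 × 6.008 × 1.55² = 7.22 mA, giving V_DS = V_DD − I_D R_D = 4.94 − 7.22 × 0.319 = 2.64 V.
V_DS = 2.64 V ≥ V_ov = 1.55 V, confirming saturation.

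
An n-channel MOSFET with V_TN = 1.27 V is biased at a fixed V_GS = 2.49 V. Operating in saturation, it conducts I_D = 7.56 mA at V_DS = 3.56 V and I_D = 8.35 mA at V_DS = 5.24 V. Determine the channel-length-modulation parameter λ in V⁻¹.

With V_GS fixed, I_D ∝ (1 + λ V_DS) in saturation, so I_D2/I_D1 = (1 + λ V_DS2)/(1 + λ V_DS1).
8.35/7.56 = 1.104 = (1 + 5.24 λ)/(1 + 3.56 λ).
Solving: λ (I_D1 V_DS2 − I_D2 V_DS1) = I_D2 − I_D1, so λ = (8.35 − 7.56) / (7.56 × 5.24 − 8.35 × 3.56) = 0.79 / 9.89 = 0.0799 V⁻¹.

λ = 0.0799 V⁻¹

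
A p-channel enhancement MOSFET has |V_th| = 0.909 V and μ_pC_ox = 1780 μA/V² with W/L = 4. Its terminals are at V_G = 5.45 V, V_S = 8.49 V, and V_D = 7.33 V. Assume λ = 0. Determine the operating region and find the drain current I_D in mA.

V_SG = V_S − V_G = 8.49 − 5.45 = 3.04 V; V_SD = V_S − V_D = 8.49 − 7.33 = 1.16 V.
k_p = μ_pC_ox · (W/L) = 7.12 mA/V².
V_ov = V_SG − |V_th| = 3.04 − 0.909 = 2.13 V.
Since V_SD = 1.16 V < V_ov = 2.13 V, the device is in the triode region.
I_D = k_p [V_ov · V_SD − ½ V_SD²] = 7.12 × [2.13 × 1.16 − 0.5 × 1.16²] = 12.8 mA.

Triode; I_D = 12.8 mA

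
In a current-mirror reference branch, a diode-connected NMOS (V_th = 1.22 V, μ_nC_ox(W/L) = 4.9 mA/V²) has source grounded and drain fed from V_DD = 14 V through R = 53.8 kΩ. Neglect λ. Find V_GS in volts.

V_GS = 1.53 V

With gate tied to drain, V_GS = V_DS ≥ V_GS − V_th, so the device is in saturation.
KCL at the drain: ½ k_n (V_GS − V_th)² = (V_DD − V_GS)/R.
Let x = V_GS − 1.22. Then 132 x² + x − 12.78 = 0, giving x = 0.308 V (positive root), so V_GS = 1.53 V.
I_D = (V_DD − V_GS)/R = (14 − 1.53) / 53.8 = 0.232 mA.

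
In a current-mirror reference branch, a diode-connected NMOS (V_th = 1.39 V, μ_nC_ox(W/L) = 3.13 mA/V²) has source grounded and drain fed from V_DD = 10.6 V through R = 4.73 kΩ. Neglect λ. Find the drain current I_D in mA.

With gate tied to drain, V_GS = V_DS ≥ V_GS − V_th, so the device is in saturation.
KCL at the drain: ½ k_n (V_GS − V_th)² = (V_DD − V_GS)/R.
Let x = V_GS − 1.39. Then 7.4 x² + x − 9.21 = 0, giving x = 1.05 V (positive root), so V_GS = 2.44 V.
I_D = (V_DD − V_GS)/R = (10.6 − 2.44) / 4.73 = 1.73 mA.

I_D = 1.73 mA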